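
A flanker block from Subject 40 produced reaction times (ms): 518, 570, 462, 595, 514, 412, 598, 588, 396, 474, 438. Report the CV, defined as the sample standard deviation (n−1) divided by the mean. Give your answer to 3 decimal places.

n = 11, Σ = 5565, M = 505.9091
Σ(x−M)² = 55932.909; s = √(55932.909/10) = 74.7883
CV = 74.7883 / 505.9091 = 0.14783

0.148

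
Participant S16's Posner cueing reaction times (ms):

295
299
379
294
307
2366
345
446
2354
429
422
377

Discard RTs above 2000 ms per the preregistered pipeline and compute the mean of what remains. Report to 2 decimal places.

Excluded: 2354, 2366
Retained (n=10): Σ = 3593
Mean = 3593/10 = 359.3000

359.30 ms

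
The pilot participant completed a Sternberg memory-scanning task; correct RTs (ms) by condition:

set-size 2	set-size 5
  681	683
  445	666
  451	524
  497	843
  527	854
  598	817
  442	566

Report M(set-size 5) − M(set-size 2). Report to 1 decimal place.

M(set-size 2) = 3641/7 = 520.143
M(set-size 5) = 4953/7 = 707.571
Difference = 707.571 − 520.143 = 187.429 ms

187.4 ms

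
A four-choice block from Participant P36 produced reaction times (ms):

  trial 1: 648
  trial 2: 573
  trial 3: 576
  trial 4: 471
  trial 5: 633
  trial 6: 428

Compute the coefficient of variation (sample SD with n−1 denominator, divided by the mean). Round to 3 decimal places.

0.159

n = 6, Σ = 3329, M = 554.8333
Σ(x−M)² = 38682.833; s = √(38682.833/5) = 87.9578
CV = 87.9578 / 554.8333 = 0.15853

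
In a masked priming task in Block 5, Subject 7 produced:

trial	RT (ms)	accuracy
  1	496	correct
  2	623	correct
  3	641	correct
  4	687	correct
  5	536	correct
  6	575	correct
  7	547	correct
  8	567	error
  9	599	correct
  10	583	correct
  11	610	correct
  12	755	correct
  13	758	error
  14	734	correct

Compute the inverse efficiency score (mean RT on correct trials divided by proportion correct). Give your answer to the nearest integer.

Correct trials (n=12): 496, 623, 641, 687, 536, 575, 547, 599, 583, 610, 755, 734
Mean correct RT = 7386/12 = 615.5000 ms
Proportion correct = 12/14
IES = 615.5000 / (12/14) = 718.083 ms

718 ms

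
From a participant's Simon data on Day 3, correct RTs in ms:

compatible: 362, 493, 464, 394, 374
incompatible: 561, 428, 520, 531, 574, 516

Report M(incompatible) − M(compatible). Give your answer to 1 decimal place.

104.3 ms

M(compatible) = 2087/5 = 417.400
M(incompatible) = 3130/6 = 521.667
Difference = 521.667 − 417.400 = 104.267 ms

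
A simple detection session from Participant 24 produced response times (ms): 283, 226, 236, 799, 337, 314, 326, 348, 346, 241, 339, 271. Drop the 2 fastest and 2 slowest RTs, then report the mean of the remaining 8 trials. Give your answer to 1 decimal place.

Sorted: 226, 236, 241, 271, 283, 314, 326, 337, 339, 346, 348, 799
Drop lowest 2 (226, 236) and highest 2 (348, 799)
Remaining (n=8): Σ = 2457, mean = 2457/8 = 307.125

307.1 ms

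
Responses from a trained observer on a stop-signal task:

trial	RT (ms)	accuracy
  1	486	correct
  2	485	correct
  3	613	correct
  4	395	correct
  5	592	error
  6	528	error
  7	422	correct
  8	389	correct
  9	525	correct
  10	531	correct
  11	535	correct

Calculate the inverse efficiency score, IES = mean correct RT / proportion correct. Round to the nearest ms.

595 ms

Correct trials (n=9): 486, 485, 613, 395, 422, 389, 525, 531, 535
Mean correct RT = 4381/9 = 486.7778 ms
Proportion correct = 9/11
IES = 486.7778 / (9/11) = 594.951 ms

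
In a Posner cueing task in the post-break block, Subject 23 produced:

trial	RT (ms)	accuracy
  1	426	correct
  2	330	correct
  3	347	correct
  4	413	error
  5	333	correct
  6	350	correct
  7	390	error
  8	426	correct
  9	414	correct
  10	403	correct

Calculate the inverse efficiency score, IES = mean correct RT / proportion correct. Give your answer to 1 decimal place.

Correct trials (n=8): 426, 330, 347, 333, 350, 426, 414, 403
Mean correct RT = 3029/8 = 378.6250 ms
Proportion correct = 8/10
IES = 378.6250 / (8/10) = 473.281 ms

473.3 ms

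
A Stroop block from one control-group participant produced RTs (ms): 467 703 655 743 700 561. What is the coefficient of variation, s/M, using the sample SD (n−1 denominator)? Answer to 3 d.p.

0.164

n = 6, Σ = 3829, M = 638.1667
Σ(x−M)² = 54552.833; s = √(54552.833/5) = 104.4537
CV = 104.4537 / 638.1667 = 0.16368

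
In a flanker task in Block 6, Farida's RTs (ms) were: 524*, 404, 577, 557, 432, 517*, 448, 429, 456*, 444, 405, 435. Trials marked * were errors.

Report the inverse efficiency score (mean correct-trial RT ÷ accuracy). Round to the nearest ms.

Correct trials (n=9): 404, 577, 557, 432, 448, 429, 444, 405, 435
Mean correct RT = 4131/9 = 459.0000 ms
Proportion correct = 9/12
IES = 459.0000 / (9/12) = 612.000 ms

612 ms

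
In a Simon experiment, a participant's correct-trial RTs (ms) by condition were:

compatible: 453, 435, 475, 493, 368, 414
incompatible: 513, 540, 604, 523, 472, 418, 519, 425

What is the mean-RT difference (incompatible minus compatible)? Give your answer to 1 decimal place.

62.1 ms

M(compatible) = 2638/6 = 439.667
M(incompatible) = 4014/8 = 501.750
Difference = 501.750 − 439.667 = 62.083 ms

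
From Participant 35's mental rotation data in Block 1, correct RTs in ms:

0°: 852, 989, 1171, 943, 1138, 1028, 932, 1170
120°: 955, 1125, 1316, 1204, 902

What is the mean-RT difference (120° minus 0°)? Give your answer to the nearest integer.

M(0°) = 8223/8 = 1027.875
M(120°) = 5502/5 = 1100.400
Difference = 1100.400 − 1027.875 = 72.525 ms

73 ms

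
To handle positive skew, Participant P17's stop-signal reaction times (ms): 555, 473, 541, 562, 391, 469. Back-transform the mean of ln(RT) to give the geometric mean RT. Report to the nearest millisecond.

ln(RT): 6.3190, 6.1591, 6.2934, 6.3315, 5.9687, 6.1506
Mean ln(RT) = 37.2223/6 = 6.20372
Geometric mean = exp(6.20372) = 494.58 ms

495 ms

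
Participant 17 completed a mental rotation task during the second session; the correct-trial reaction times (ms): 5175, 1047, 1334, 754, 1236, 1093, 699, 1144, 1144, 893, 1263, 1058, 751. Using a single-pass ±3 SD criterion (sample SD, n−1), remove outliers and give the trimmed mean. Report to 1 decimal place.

1034.7 ms

n = 13, ΣRT = 17591, M = 1353.154
Σ(x−M)² = 16325977.69; s = √(16325977.69/12) = 1166.404
Cutoffs: 1353.154 ± 3·1166.404 → [-2146.1, 4852.4]
Outside: 5175 → excluded.
Retained (n=12): Σ = 12416, mean = 12416/12 = 1034.667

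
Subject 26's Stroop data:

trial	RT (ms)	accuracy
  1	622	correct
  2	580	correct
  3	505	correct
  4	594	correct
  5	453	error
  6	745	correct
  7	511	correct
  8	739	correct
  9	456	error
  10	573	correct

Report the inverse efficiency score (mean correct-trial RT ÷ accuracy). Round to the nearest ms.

Correct trials (n=8): 622, 580, 505, 594, 745, 511, 739, 573
Mean correct RT = 4869/8 = 608.6250 ms
Proportion correct = 8/10
IES = 608.6250 / (8/10) = 760.781 ms

761 ms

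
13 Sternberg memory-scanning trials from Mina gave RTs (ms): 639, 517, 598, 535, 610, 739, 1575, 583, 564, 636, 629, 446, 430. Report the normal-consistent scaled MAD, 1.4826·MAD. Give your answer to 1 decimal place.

60.8 ms

Sorted: 430, 446, 517, 535, 564, 583, 598, 610, 629, 636, 639, 739, 1575 → median = 598
|x − 598| sorted: 0, 12, 15, 31, 34, 38, 41, 63, 81, 141, 152, 168, 977 → MAD = 41
Robust SD ≈ 1.4826 × 41 = 60.787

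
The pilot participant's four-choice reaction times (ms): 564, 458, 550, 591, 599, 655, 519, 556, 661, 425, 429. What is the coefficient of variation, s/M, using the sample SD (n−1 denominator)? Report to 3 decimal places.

0.150

n = 11, Σ = 6007, M = 546.0909
Σ(x−M)² = 67182.909; s = √(67182.909/10) = 81.9652
CV = 81.9652 / 546.0909 = 0.15009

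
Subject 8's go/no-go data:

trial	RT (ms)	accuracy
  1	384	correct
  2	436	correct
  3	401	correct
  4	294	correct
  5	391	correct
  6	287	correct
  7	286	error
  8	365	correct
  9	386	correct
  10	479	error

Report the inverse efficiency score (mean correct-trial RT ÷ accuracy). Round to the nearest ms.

460 ms

Correct trials (n=8): 384, 436, 401, 294, 391, 287, 365, 386
Mean correct RT = 2944/8 = 368.0000 ms
Proportion correct = 8/10
IES = 368.0000 / (8/10) = 460.000 ms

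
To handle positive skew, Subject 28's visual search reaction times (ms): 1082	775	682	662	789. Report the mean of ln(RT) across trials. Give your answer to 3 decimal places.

6.666

ln(RT): 6.9866, 6.6529, 6.5250, 6.4953, 6.6708
Σ ln(RT) = 33.3305
Mean = 33.3305/5 = 6.66610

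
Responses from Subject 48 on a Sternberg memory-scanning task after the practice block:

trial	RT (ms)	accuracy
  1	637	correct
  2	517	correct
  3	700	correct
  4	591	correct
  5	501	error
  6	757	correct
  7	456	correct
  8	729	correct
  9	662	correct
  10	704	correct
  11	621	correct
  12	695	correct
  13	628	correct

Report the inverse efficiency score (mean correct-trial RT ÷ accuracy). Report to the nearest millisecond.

695 ms

Correct trials (n=12): 637, 517, 700, 591, 757, 456, 729, 662, 704, 621, 695, 628
Mean correct RT = 7697/12 = 641.4167 ms
Proportion correct = 12/13
IES = 641.4167 / (12/13) = 694.868 ms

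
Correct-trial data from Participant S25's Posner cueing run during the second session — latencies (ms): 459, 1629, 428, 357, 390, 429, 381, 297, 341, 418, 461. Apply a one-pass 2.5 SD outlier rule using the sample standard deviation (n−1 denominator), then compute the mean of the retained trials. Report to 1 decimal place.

n = 11, ΣRT = 5590, M = 508.182
Σ(x−M)² = 1407255.64; s = √(1407255.64/10) = 375.134
Cutoffs: 508.182 ± 2.5·375.134 → [-429.7, 1446.0]
Outside: 1629 → excluded.
Retained (n=10): Σ = 3961, mean = 3961/10 = 396.100

396.1 ms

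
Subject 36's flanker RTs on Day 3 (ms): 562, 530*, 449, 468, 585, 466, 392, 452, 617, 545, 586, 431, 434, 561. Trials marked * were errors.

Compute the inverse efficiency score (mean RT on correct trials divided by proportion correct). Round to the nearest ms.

542 ms

Correct trials (n=13): 562, 449, 468, 585, 466, 392, 452, 617, 545, 586, 431, 434, 561
Mean correct RT = 6548/13 = 503.6923 ms
Proportion correct = 13/14
IES = 503.6923 / (13/14) = 542.438 ms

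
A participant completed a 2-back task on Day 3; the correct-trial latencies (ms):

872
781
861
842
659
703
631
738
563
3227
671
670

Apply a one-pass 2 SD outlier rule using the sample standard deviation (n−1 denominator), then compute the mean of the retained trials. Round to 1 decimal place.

n = 12, ΣRT = 11218, M = 934.833
Σ(x−M)² = 5834603.67; s = √(5834603.67/11) = 728.298
Cutoffs: 934.833 ± 2·728.298 → [-521.8, 2391.4]
Outside: 3227 → excluded.
Retained (n=11): Σ = 7991, mean = 7991/11 = 726.455

726.5 ms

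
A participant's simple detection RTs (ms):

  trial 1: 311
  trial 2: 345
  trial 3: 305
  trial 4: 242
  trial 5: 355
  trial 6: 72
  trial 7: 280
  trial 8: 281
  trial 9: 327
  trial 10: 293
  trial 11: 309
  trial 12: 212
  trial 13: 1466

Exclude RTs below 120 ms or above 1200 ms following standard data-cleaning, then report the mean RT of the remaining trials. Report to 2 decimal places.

Excluded: 72, 1466
Retained (n=11): Σ = 3260
Mean = 3260/11 = 296.3636

296.36 ms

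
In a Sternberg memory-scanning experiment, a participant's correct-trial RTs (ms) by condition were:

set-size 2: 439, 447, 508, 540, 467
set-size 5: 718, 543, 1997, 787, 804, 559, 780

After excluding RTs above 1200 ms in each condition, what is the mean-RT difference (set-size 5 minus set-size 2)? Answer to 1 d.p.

set-size 5: exclude 1997
M(set-size 2) = 2401/5 = 480.200
M(set-size 5) = 4191/6 = 698.500
Difference = 698.500 − 480.200 = 218.300 ms

218.3 ms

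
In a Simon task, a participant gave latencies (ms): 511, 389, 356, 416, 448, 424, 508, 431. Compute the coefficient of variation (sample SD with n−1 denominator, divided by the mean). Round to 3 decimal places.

0.123

n = 8, Σ = 3483, M = 435.3750
Σ(x−M)² = 20127.875; s = √(20127.875/7) = 53.6229
CV = 53.6229 / 435.3750 = 0.12316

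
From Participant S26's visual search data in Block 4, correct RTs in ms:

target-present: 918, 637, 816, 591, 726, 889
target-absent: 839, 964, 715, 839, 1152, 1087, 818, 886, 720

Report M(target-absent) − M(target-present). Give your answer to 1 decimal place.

128.3 ms

M(target-present) = 4577/6 = 762.833
M(target-absent) = 8020/9 = 891.111
Difference = 891.111 − 762.833 = 128.278 ms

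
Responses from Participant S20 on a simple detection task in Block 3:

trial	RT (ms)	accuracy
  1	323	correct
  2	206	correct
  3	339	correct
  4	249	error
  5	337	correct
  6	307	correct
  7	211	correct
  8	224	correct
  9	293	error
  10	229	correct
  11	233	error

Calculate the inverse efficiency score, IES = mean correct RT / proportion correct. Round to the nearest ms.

Correct trials (n=8): 323, 206, 339, 337, 307, 211, 224, 229
Mean correct RT = 2176/8 = 272.0000 ms
Proportion correct = 8/11
IES = 272.0000 / (8/11) = 374.000 ms

374 ms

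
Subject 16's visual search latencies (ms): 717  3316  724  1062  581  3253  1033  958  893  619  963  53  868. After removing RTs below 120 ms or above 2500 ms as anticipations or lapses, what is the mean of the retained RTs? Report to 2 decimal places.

Excluded: 53, 3253, 3316
Retained (n=10): Σ = 8418
Mean = 8418/10 = 841.8000

841.80 ms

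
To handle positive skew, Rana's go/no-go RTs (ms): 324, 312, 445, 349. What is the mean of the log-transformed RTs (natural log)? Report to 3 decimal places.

ln(RT): 5.7807, 5.7430, 6.0981, 5.8551
Σ ln(RT) = 23.4769
Mean = 23.4769/4 = 5.86922

5.869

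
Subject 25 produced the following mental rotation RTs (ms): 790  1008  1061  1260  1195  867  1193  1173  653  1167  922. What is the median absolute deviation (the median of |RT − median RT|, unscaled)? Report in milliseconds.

Sorted: 653, 790, 867, 922, 1008, 1061, 1167, 1173, 1193, 1195, 1260 → median = 1061
|x − 1061|: 271, 53, 0, 199, 134, 194, 132, 112, 408, 106, 139
Sorted deviations: 0, 53, 106, 112, 132, 134, 139, 194, 199, 271, 408 → MAD = 134

134 ms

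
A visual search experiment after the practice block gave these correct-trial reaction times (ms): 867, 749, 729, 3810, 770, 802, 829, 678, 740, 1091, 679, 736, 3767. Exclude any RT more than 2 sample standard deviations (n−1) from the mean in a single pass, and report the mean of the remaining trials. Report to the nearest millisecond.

788 ms

n = 13, ΣRT = 16247, M = 1249.769
Σ(x−M)² = 15369166.31; s = √(15369166.31/12) = 1131.708
Cutoffs: 1249.769 ± 2·1131.708 → [-1013.6, 3513.2]
Outside: 3767, 3810 → excluded.
Retained (n=11): Σ = 8670, mean = 8670/11 = 788.182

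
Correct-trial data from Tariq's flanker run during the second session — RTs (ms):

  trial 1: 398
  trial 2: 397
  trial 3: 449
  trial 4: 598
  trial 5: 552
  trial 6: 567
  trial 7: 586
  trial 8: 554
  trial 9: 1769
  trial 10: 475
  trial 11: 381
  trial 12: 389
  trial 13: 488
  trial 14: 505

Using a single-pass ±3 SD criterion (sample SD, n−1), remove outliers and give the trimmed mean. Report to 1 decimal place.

487.6 ms

n = 14, ΣRT = 8108, M = 579.143
Σ(x−M)² = 1600669.71; s = √(1600669.71/13) = 350.897
Cutoffs: 579.143 ± 3·350.897 → [-473.5, 1631.8]
Outside: 1769 → excluded.
Retained (n=13): Σ = 6339, mean = 6339/13 = 487.615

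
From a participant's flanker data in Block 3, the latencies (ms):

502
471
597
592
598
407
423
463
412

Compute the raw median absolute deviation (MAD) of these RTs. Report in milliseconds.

59 ms

Sorted: 407, 412, 423, 463, 471, 502, 592, 597, 598 → median = 471
|x − 471|: 31, 0, 126, 121, 127, 64, 48, 8, 59
Sorted deviations: 0, 8, 31, 48, 59, 64, 121, 126, 127 → MAD = 59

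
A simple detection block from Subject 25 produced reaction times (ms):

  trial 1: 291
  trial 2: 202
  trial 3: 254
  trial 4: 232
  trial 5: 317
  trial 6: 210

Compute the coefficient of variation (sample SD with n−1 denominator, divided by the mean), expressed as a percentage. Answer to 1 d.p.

18.2%

n = 6, Σ = 1506, M = 251.0000
Σ(x−M)² = 10408.000; s = √(10408.000/5) = 45.6246
CV = 45.6246 / 251.0000 = 0.18177 = 18.177%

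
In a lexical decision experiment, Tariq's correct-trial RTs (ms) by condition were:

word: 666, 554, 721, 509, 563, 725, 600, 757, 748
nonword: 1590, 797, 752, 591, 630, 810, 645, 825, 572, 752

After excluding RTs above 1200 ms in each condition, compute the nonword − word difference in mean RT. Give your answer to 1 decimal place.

59.0 ms

nonword: exclude 1590
M(word) = 5843/9 = 649.222
M(nonword) = 6374/9 = 708.222
Difference = 708.222 − 649.222 = 59.000 ms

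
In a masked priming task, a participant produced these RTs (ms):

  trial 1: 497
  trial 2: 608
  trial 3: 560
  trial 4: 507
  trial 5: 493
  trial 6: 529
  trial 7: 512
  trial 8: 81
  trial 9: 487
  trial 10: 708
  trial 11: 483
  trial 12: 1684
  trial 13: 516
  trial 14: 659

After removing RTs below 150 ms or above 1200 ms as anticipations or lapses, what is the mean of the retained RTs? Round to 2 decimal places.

Excluded: 81, 1684
Retained (n=12): Σ = 6559
Mean = 6559/12 = 546.5833

546.58 ms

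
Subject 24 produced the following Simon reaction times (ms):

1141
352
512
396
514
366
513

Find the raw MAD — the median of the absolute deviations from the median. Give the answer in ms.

116 ms

Sorted: 352, 366, 396, 512, 513, 514, 1141 → median = 512
|x − 512|: 629, 160, 0, 116, 2, 146, 1
Sorted deviations: 0, 1, 2, 116, 146, 160, 629 → MAD = 116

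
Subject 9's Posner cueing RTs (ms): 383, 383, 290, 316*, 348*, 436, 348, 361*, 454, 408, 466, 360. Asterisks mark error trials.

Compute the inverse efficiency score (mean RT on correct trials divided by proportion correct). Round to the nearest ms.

Correct trials (n=9): 383, 383, 290, 436, 348, 454, 408, 466, 360
Mean correct RT = 3528/9 = 392.0000 ms
Proportion correct = 9/12
IES = 392.0000 / (9/12) = 522.667 ms

523 ms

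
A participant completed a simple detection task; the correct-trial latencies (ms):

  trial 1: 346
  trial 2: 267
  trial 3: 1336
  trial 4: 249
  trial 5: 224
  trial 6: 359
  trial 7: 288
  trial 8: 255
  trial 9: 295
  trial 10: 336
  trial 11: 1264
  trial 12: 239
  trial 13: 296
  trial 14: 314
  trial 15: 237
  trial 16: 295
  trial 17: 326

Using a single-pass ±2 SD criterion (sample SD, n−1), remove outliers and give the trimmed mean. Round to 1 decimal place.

n = 17, ΣRT = 6926, M = 407.412
Σ(x−M)² = 1833614.12; s = √(1833614.12/16) = 338.528
Cutoffs: 407.412 ± 2·338.528 → [-269.6, 1084.5]
Outside: 1264, 1336 → excluded.
Retained (n=15): Σ = 4326, mean = 4326/15 = 288.400

288.4 ms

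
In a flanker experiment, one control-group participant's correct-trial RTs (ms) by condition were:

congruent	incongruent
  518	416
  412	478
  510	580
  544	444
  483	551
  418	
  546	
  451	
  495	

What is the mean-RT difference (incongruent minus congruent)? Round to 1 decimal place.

7.5 ms

M(congruent) = 4377/9 = 486.333
M(incongruent) = 2469/5 = 493.800
Difference = 493.800 − 486.333 = 7.467 ms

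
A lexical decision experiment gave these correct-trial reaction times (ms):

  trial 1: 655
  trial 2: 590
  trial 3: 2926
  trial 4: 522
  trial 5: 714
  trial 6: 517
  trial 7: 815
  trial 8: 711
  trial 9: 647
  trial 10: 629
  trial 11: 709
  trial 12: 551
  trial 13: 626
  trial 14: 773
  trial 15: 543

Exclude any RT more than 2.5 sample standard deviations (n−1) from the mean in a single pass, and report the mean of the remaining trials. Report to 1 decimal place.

643.0 ms

n = 15, ΣRT = 11928, M = 795.200
Σ(x−M)² = 4977556.40; s = √(4977556.40/14) = 596.272
Cutoffs: 795.200 ± 2.5·596.272 → [-695.5, 2285.9]
Outside: 2926 → excluded.
Retained (n=14): Σ = 9002, mean = 9002/14 = 643.000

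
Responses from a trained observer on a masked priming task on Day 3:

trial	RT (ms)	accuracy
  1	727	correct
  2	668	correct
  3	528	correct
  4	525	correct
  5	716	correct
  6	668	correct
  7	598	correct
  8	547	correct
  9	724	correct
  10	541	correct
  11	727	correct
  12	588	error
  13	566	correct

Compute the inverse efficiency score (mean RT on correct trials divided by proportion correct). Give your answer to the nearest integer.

Correct trials (n=12): 727, 668, 528, 525, 716, 668, 598, 547, 724, 541, 727, 566
Mean correct RT = 7535/12 = 627.9167 ms
Proportion correct = 12/13
IES = 627.9167 / (12/13) = 680.243 ms

680 ms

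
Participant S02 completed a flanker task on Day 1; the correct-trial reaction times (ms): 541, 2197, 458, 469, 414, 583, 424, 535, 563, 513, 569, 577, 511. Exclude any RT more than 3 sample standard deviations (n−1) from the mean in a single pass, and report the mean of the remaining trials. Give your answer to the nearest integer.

513 ms

n = 13, ΣRT = 8354, M = 642.615
Σ(x−M)² = 2656041.08; s = √(2656041.08/12) = 470.464
Cutoffs: 642.615 ± 3·470.464 → [-768.8, 2054.0]
Outside: 2197 → excluded.
Retained (n=12): Σ = 6157, mean = 6157/12 = 513.083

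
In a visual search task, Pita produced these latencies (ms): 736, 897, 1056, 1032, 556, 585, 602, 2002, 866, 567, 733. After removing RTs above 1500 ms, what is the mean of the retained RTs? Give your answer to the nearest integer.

763 ms

Excluded: 2002
Retained (n=10): Σ = 7630
Mean = 7630/10 = 763.0000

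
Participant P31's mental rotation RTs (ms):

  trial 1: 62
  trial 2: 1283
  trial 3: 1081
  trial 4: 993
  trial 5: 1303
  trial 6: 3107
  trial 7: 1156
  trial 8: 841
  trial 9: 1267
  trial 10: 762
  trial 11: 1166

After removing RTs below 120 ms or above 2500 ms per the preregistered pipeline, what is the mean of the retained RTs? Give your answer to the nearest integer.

1095 ms

Excluded: 62, 3107
Retained (n=9): Σ = 9852
Mean = 9852/9 = 1094.6667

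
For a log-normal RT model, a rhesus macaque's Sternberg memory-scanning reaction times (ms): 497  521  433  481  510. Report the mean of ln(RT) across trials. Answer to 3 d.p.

6.189

ln(RT): 6.2086, 6.2558, 6.0707, 6.1759, 6.2344
Σ ln(RT) = 30.9454
Mean = 30.9454/5 = 6.18907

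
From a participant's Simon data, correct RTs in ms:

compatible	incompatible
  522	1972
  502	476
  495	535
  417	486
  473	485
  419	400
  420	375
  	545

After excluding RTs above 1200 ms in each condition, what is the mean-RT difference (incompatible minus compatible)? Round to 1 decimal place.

incompatible: exclude 1972
M(compatible) = 3248/7 = 464.000
M(incompatible) = 3302/7 = 471.714
Difference = 471.714 − 464.000 = 7.714 ms

7.7 ms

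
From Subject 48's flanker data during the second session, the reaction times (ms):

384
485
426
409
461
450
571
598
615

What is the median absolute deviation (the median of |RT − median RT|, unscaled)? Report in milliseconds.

Sorted: 384, 409, 426, 450, 461, 485, 571, 598, 615 → median = 461
|x − 461|: 77, 24, 35, 52, 0, 11, 110, 137, 154
Sorted deviations: 0, 11, 24, 35, 52, 77, 110, 137, 154 → MAD = 52

52 ms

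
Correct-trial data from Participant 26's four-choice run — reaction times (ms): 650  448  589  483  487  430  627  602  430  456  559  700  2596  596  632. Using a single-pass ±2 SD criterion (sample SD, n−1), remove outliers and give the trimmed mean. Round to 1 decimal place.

n = 15, ΣRT = 10285, M = 685.667
Σ(x−M)² = 4018107.33; s = √(4018107.33/14) = 535.731
Cutoffs: 685.667 ± 2·535.731 → [-385.8, 1757.1]
Outside: 2596 → excluded.
Retained (n=14): Σ = 7689, mean = 7689/14 = 549.214

549.2 ms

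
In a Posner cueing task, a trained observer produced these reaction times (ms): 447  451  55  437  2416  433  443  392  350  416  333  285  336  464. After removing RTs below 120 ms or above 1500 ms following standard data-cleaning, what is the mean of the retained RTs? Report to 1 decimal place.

Excluded: 55, 2416
Retained (n=12): Σ = 4787
Mean = 4787/12 = 398.9167

398.9 ms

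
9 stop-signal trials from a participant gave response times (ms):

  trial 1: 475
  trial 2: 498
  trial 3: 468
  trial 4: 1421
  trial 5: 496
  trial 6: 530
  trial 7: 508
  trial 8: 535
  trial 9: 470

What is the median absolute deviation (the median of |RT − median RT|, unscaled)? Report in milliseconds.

Sorted: 468, 470, 475, 496, 498, 508, 530, 535, 1421 → median = 498
|x − 498|: 23, 0, 30, 923, 2, 32, 10, 37, 28
Sorted deviations: 0, 2, 10, 23, 28, 30, 32, 37, 923 → MAD = 28

28 ms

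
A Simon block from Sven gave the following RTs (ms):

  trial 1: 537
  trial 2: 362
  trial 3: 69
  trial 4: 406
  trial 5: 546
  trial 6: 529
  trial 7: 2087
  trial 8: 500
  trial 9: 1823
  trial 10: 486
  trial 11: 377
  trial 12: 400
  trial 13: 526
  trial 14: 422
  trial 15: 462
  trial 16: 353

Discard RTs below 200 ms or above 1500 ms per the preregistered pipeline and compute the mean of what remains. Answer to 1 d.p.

Excluded: 69, 1823, 2087
Retained (n=13): Σ = 5906
Mean = 5906/13 = 454.3077

454.3 ms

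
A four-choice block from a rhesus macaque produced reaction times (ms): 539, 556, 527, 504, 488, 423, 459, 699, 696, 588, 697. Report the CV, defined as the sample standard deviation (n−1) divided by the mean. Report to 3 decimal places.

n = 11, Σ = 6176, M = 561.4545
Σ(x−M)² = 96182.727; s = √(96182.727/10) = 98.0728
CV = 98.0728 / 561.4545 = 0.17468

0.175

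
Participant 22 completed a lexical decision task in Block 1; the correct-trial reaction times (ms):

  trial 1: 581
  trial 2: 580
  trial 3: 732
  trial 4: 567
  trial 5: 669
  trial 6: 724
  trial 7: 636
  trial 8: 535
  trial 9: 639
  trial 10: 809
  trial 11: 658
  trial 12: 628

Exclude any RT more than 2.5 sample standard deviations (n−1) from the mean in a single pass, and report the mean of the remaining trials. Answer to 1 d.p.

n = 12, ΣRT = 7758, M = 646.500
Σ(x−M)² = 68335.00; s = √(68335.00/11) = 78.818
Cutoffs: 646.500 ± 2.5·78.818 → [449.5, 843.5]
No RTs fall outside the cutoffs; all 12 retained. Mean = 7758/12 = 646.500

646.5 ms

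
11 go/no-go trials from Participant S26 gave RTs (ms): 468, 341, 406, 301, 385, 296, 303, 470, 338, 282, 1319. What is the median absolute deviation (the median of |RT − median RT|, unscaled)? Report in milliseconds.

45 ms

Sorted: 282, 296, 301, 303, 338, 341, 385, 406, 468, 470, 1319 → median = 341
|x − 341|: 127, 0, 65, 40, 44, 45, 38, 129, 3, 59, 978
Sorted deviations: 0, 3, 38, 40, 44, 45, 59, 65, 127, 129, 978 → MAD = 45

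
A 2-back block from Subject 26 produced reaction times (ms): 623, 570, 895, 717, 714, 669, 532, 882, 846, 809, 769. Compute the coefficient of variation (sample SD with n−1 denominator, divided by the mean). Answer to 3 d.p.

n = 11, Σ = 8026, M = 729.6364
Σ(x−M)² = 151944.545; s = √(151944.545/10) = 123.2658
CV = 123.2658 / 729.6364 = 0.16894

0.169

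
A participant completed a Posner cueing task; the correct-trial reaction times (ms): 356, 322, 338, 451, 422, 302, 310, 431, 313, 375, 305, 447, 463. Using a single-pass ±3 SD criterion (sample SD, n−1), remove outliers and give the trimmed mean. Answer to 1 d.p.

371.9 ms

n = 13, ΣRT = 4835, M = 371.923
Σ(x−M)² = 46762.92; s = √(46762.92/12) = 62.425
Cutoffs: 371.923 ± 3·62.425 → [184.6, 559.2]
No RTs fall outside the cutoffs; all 13 retained. Mean = 4835/13 = 371.923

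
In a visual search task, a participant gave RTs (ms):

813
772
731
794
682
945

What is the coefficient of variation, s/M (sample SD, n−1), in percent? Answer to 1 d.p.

n = 6, Σ = 4737, M = 789.5000
Σ(x−M)² = 40037.500; s = √(40037.500/5) = 89.4846
CV = 89.4846 / 789.5000 = 0.11334 = 11.334%

11.3%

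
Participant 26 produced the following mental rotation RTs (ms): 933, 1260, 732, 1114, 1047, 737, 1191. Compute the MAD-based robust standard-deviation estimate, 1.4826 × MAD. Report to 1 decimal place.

Sorted: 732, 737, 933, 1047, 1114, 1191, 1260 → median = 1047
|x − 1047| sorted: 0, 67, 114, 144, 213, 310, 315 → MAD = 144
Robust SD ≈ 1.4826 × 144 = 213.494

213.5 ms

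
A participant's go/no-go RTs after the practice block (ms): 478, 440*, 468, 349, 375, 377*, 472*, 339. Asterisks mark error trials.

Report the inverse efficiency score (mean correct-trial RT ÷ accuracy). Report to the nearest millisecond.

643 ms

Correct trials (n=5): 478, 468, 349, 375, 339
Mean correct RT = 2009/5 = 401.8000 ms
Proportion correct = 5/8
IES = 401.8000 / (5/8) = 642.880 ms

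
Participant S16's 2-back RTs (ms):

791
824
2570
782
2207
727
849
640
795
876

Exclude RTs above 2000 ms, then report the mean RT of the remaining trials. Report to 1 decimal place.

Excluded: 2207, 2570
Retained (n=8): Σ = 6284
Mean = 6284/8 = 785.5000

785.5 ms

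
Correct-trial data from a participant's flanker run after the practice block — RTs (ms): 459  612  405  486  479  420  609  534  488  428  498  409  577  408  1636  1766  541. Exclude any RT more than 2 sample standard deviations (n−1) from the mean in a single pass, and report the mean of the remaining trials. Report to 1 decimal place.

n = 17, ΣRT = 10755, M = 632.647
Σ(x−M)² = 2667143.88; s = √(2667143.88/16) = 408.285
Cutoffs: 632.647 ± 2·408.285 → [-183.9, 1449.2]
Outside: 1636, 1766 → excluded.
Retained (n=15): Σ = 7353, mean = 7353/15 = 490.200

490.2 ms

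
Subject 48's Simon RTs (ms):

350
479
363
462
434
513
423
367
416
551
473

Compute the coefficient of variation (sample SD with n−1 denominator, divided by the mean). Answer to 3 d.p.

n = 11, Σ = 4831, M = 439.1818
Σ(x−M)² = 40995.636; s = √(40995.636/10) = 64.0278
CV = 64.0278 / 439.1818 = 0.14579

0.146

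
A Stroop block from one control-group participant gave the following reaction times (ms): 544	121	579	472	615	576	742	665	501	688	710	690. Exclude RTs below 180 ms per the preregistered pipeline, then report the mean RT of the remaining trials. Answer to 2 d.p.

616.55 ms

Excluded: 121
Retained (n=11): Σ = 6782
Mean = 6782/11 = 616.5455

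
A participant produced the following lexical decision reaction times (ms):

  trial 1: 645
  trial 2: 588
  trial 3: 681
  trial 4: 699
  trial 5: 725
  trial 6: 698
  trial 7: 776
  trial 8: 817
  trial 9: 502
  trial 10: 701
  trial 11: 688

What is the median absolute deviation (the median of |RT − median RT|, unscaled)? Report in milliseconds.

27 ms

Sorted: 502, 588, 645, 681, 688, 698, 699, 701, 725, 776, 817 → median = 698
|x − 698|: 53, 110, 17, 1, 27, 0, 78, 119, 196, 3, 10
Sorted deviations: 0, 1, 3, 10, 17, 27, 53, 78, 110, 119, 196 → MAD = 27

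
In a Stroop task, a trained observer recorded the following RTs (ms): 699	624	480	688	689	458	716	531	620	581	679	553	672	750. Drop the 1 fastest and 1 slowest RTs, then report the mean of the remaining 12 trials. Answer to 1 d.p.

627.7 ms

Sorted: 458, 480, 531, 553, 581, 620, 624, 672, 679, 688, 689, 699, 716, 750
Drop lowest 1 (458) and highest 1 (750)
Remaining (n=12): Σ = 7532, mean = 7532/12 = 627.667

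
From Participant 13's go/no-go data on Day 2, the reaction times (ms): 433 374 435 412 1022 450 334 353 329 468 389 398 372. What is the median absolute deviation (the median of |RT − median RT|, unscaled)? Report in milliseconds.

37 ms

Sorted: 329, 334, 353, 372, 374, 389, 398, 412, 433, 435, 450, 468, 1022 → median = 398
|x − 398|: 35, 24, 37, 14, 624, 52, 64, 45, 69, 70, 9, 0, 26
Sorted deviations: 0, 9, 14, 24, 26, 35, 37, 45, 52, 64, 69, 70, 624 → MAD = 37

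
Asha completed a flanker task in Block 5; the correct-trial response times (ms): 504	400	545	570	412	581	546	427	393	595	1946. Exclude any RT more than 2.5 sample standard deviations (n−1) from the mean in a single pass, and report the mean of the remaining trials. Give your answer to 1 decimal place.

n = 11, ΣRT = 6919, M = 629.000
Σ(x−M)² = 1967030.00; s = √(1967030.00/10) = 443.512
Cutoffs: 629.000 ± 2.5·443.512 → [-479.8, 1737.8]
Outside: 1946 → excluded.
Retained (n=10): Σ = 4973, mean = 4973/10 = 497.300

497.3 ms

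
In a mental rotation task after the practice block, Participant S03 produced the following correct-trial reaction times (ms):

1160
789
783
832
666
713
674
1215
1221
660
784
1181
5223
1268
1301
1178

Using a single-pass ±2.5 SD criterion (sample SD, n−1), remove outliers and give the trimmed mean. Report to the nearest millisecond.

962 ms

n = 16, ΣRT = 19648, M = 1228.000
Σ(x−M)² = 17931812.00; s = √(17931812.00/15) = 1093.368
Cutoffs: 1228.000 ± 2.5·1093.368 → [-1505.4, 3961.4]
Outside: 5223 → excluded.
Retained (n=15): Σ = 14425, mean = 14425/15 = 961.667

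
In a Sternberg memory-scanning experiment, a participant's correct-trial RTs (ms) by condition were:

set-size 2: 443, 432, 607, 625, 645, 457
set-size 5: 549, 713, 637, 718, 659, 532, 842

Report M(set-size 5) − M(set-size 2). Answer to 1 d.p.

129.5 ms

M(set-size 2) = 3209/6 = 534.833
M(set-size 5) = 4650/7 = 664.286
Difference = 664.286 − 534.833 = 129.452 ms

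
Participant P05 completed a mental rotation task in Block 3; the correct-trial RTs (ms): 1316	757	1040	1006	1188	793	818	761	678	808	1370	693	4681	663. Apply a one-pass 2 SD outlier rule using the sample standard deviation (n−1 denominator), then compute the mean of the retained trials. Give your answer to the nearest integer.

915 ms

n = 14, ΣRT = 16572, M = 1183.714
Σ(x−M)² = 13891492.86; s = √(13891492.86/13) = 1033.720
Cutoffs: 1183.714 ± 2·1033.720 → [-883.7, 3251.2]
Outside: 4681 → excluded.
Retained (n=13): Σ = 11891, mean = 11891/13 = 914.692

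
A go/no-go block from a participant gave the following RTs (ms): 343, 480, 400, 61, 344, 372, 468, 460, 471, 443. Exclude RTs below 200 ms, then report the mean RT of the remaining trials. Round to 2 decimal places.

Excluded: 61
Retained (n=9): Σ = 3781
Mean = 3781/9 = 420.1111

420.11 ms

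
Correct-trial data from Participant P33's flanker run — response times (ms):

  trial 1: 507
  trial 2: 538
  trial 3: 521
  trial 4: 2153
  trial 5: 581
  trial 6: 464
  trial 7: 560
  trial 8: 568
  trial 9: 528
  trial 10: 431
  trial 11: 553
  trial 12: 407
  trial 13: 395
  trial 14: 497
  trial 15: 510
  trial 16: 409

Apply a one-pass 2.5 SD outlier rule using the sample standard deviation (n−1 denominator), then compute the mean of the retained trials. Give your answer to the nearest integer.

498 ms

n = 16, ΣRT = 9622, M = 601.375
Σ(x−M)² = 2622411.75; s = √(2622411.75/15) = 418.124
Cutoffs: 601.375 ± 2.5·418.124 → [-443.9, 1646.7]
Outside: 2153 → excluded.
Retained (n=15): Σ = 7469, mean = 7469/15 = 497.933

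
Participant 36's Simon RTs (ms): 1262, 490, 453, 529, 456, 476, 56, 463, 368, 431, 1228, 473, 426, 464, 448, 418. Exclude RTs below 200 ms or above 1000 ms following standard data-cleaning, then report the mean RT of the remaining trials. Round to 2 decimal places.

Excluded: 56, 1228, 1262
Retained (n=13): Σ = 5895
Mean = 5895/13 = 453.4615

453.46 ms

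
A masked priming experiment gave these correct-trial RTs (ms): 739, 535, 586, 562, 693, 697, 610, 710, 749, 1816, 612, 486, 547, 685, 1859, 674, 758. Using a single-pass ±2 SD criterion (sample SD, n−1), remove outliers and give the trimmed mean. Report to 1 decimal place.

n = 17, ΣRT = 13318, M = 783.412
Σ(x−M)² = 2623118.12; s = √(2623118.12/16) = 404.901
Cutoffs: 783.412 ± 2·404.901 → [-26.4, 1593.2]
Outside: 1816, 1859 → excluded.
Retained (n=15): Σ = 9643, mean = 9643/15 = 642.867

642.9 ms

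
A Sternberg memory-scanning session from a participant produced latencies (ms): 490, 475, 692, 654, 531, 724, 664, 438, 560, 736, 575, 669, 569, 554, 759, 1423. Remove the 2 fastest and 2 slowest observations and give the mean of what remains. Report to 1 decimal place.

Sorted: 438, 475, 490, 531, 554, 560, 569, 575, 654, 664, 669, 692, 724, 736, 759, 1423
Drop lowest 2 (438, 475) and highest 2 (759, 1423)
Remaining (n=12): Σ = 7418, mean = 7418/12 = 618.167

618.2 ms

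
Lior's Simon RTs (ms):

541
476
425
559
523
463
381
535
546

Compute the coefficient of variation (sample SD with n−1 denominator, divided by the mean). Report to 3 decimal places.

n = 9, Σ = 4449, M = 494.3333
Σ(x−M)² = 30474.000; s = √(30474.000/8) = 61.7191
CV = 61.7191 / 494.3333 = 0.12485

0.125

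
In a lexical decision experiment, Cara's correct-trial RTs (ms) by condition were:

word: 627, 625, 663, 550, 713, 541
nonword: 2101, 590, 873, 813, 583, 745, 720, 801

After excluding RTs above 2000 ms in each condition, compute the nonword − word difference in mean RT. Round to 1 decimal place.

112.3 ms

nonword: exclude 2101
M(word) = 3719/6 = 619.833
M(nonword) = 5125/7 = 732.143
Difference = 732.143 − 619.833 = 112.310 ms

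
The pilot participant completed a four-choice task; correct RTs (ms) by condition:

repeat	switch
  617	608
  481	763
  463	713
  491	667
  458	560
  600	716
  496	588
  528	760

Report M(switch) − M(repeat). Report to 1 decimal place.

155.1 ms

M(repeat) = 4134/8 = 516.750
M(switch) = 5375/8 = 671.875
Difference = 671.875 − 516.750 = 155.125 ms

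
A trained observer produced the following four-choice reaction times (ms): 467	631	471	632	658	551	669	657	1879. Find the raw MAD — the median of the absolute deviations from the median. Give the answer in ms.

37 ms

Sorted: 467, 471, 551, 631, 632, 657, 658, 669, 1879 → median = 632
|x − 632|: 165, 1, 161, 0, 26, 81, 37, 25, 1247
Sorted deviations: 0, 1, 25, 26, 37, 81, 161, 165, 1247 → MAD = 37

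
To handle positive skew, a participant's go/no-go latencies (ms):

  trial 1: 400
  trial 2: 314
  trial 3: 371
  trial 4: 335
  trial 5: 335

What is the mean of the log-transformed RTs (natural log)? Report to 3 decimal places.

5.857

ln(RT): 5.9915, 5.7494, 5.9162, 5.8141, 5.8141
Σ ln(RT) = 29.2853
Mean = 29.2853/5 = 5.85706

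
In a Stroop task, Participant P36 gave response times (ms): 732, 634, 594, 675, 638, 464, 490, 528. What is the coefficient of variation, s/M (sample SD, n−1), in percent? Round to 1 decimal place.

n = 8, Σ = 4755, M = 594.3750
Σ(x−M)² = 61211.875; s = √(61211.875/7) = 93.5123
CV = 93.5123 / 594.3750 = 0.15733 = 15.733%

15.7%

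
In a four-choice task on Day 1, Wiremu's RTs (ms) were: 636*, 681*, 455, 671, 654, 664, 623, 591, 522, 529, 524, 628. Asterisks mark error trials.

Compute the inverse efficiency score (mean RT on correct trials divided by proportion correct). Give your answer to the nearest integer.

703 ms

Correct trials (n=10): 455, 671, 654, 664, 623, 591, 522, 529, 524, 628
Mean correct RT = 5861/10 = 586.1000 ms
Proportion correct = 10/12
IES = 586.1000 / (10/12) = 703.320 ms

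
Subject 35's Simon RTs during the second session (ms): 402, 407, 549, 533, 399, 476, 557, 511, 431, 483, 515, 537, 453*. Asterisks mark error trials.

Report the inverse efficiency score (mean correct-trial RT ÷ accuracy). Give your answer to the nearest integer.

524 ms

Correct trials (n=12): 402, 407, 549, 533, 399, 476, 557, 511, 431, 483, 515, 537
Mean correct RT = 5800/12 = 483.3333 ms
Proportion correct = 12/13
IES = 483.3333 / (12/13) = 523.611 ms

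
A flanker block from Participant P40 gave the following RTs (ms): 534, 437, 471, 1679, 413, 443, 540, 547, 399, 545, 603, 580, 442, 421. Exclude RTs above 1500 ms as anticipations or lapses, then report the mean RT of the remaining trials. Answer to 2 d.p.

Excluded: 1679
Retained (n=13): Σ = 6375
Mean = 6375/13 = 490.3846

490.38 ms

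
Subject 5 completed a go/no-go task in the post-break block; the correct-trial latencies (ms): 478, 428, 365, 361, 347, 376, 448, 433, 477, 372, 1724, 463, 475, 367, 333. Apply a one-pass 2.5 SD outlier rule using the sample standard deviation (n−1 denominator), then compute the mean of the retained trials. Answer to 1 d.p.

408.8 ms

n = 15, ΣRT = 7447, M = 496.467
Σ(x−M)² = 1651665.73; s = √(1651665.73/14) = 343.477
Cutoffs: 496.467 ± 2.5·343.477 → [-362.2, 1355.2]
Outside: 1724 → excluded.
Retained (n=14): Σ = 5723, mean = 5723/14 = 408.786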